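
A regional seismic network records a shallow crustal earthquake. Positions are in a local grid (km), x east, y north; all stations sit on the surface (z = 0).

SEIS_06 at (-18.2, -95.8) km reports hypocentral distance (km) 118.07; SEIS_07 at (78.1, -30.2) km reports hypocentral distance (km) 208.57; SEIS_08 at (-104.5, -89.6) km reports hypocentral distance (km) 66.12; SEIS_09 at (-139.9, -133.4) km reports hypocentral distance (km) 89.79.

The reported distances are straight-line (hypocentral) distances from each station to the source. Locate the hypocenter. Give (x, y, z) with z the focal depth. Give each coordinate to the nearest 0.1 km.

x ≈ -115.5 km, y ≈ -74.8 km, depth ≈ 63.5 km

Each station gives a sphere (x−x_i)² + (y−y_i)² + z² = d_i² (stations at z=0).
Subtracting the SEIS_06 sphere from SEIS_07 and SEIS_08: z² cancels, leaving linear equations in x and y:
192.6 x + 131.2 y = -32058.15
-172.6 x + 12.4 y = 19008.20
Solving: x ≈ -115.502, y ≈ -74.790 km (keep extra digits for the depth step; rounded: -115.5, -74.8).
Then from the SEIS_06 sphere: z² = 118.07² − (x + 18.2)² − (y + 95.8)² with x = -115.502, y = -74.790, so z ≈ 63.494 ≈ 63.5 km.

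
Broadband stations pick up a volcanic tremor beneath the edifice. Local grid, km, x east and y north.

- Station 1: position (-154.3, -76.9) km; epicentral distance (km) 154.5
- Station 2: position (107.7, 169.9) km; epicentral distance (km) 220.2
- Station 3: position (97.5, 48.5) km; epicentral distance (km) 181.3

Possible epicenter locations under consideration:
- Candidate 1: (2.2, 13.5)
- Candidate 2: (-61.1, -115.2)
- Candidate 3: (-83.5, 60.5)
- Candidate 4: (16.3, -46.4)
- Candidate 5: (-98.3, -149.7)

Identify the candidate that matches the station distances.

Candidate 3

For each candidate, compare |candidate − station| to the reported distance:
Candidate 1: residuals Station 1 26.2, Station 2 31.5, Station 3 79.8 → max 79.8 km
Candidate 2: residuals Station 1 53.7, Station 2 111.1, Station 3 46.6 → max 111.1 km
Candidate 3: residuals Station 1 0.1, Station 2 0.1, Station 3 0.1 → max 0.1 km
Candidate 4: residuals Station 1 18.8, Station 2 14.6, Station 3 56.4 → max 56.4 km
Candidate 5: residuals Station 1 62.7, Station 2 160.0, Station 3 97.3 → max 160.0 km
Only Candidate 3 has all residuals ≈ 0.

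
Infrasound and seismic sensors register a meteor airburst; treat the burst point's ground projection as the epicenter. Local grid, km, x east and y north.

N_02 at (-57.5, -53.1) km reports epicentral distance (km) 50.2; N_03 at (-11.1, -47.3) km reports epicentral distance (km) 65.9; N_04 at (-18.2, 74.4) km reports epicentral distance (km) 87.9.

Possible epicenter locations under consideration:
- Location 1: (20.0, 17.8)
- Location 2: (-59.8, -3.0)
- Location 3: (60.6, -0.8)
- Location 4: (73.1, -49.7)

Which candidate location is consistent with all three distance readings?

For each candidate, compare |candidate − station| to the reported distance:
Location 1: residuals N_02 54.8, N_03 6.2, N_04 19.6 → max 54.8 km
Location 2: residuals N_02 0.0, N_03 0.1, N_04 0.0 → max 0.1 km
Location 3: residuals N_02 79.0, N_03 19.6, N_04 21.0 → max 79.0 km
Location 4: residuals N_02 80.4, N_03 18.3, N_04 66.2 → max 80.4 km
Only Location 2 has all residuals ≈ 0.

Location 2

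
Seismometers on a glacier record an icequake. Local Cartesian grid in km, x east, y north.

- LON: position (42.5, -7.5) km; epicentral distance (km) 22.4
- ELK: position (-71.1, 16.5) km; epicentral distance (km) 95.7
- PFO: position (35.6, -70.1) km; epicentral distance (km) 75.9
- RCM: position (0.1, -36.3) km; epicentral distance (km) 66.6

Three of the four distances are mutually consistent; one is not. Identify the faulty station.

RCM

Solve using three stations at a time. Using LON, ELK, PFO (subtract circle equations pairwise → linear system) gives (x, y) ≈ (23.9, 4.9).
Distances from that point to each station vs reported:
  LON: calculated 22.4 vs reported 22.4 → residual 0.0 km
  ELK: calculated 95.7 vs reported 95.7 → residual 0.0 km
  PFO: calculated 75.9 vs reported 75.9 → residual 0.0 km
  RCM: calculated 47.6 vs reported 66.6 → residual 19.0 km
LON, ELK, PFO are mutually consistent (residuals ≈ 0); RCM is off by 19.0 km.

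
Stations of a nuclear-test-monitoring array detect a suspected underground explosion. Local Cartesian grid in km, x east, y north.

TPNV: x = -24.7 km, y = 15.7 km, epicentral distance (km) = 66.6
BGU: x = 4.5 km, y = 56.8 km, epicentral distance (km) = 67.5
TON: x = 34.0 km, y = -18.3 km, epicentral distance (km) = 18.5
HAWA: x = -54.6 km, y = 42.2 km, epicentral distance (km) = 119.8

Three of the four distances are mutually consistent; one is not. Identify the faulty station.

HAWA

Solve using three stations at a time. Using TPNV, BGU, TON (subtract circle equations pairwise → linear system) gives (x, y) ≈ (39.9, -0.7).
Distances from that point to each station vs reported:
  TPNV: calculated 66.6 vs reported 66.6 → residual 0.0 km
  BGU: calculated 67.5 vs reported 67.5 → residual 0.0 km
  TON: calculated 18.5 vs reported 18.5 → residual 0.0 km
  HAWA: calculated 103.7 vs reported 119.8 → residual 16.1 km
TPNV, BGU, TON are mutually consistent (residuals ≈ 0); HAWA is off by 16.1 km.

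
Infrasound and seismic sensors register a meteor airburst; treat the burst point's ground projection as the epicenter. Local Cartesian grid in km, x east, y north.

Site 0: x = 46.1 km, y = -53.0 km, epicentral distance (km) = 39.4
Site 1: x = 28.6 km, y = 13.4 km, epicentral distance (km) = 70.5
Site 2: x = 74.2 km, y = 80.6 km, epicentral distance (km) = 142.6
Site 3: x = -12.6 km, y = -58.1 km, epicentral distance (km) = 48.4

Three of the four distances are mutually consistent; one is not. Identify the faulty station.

Solve using three stations at a time. Using Site 1, Site 2, Site 3 (subtract circle equations pairwise → linear system) gives (x, y) ≈ (35.9, -56.8).
Distances from that point to each station vs reported:
  Site 0: calculated 10.9 vs reported 39.4 → residual 28.5 km
  Site 1: calculated 70.6 vs reported 70.5 → residual 0.1 km
  Site 2: calculated 142.6 vs reported 142.6 → residual 0.0 km
  Site 3: calculated 48.5 vs reported 48.4 → residual 0.1 km
Site 1, Site 2, Site 3 are mutually consistent (residuals ≈ 0); Site 0 is off by 28.5 km.

Site 0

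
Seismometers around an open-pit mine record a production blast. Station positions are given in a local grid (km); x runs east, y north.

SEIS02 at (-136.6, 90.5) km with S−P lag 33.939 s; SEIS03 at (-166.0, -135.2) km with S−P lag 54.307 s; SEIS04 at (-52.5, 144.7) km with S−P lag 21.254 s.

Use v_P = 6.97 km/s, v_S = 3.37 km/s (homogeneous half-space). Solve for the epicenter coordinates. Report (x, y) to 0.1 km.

83.3 km east, 116.6 km north

Distance from S−P lag: d = Δt · v_P v_S / (v_P − v_S) = Δt · (6.97·3.37)/(6.97−3.37) ≈ 6.5247·Δt.
So d_SEIS02 = 221.44, d_SEIS03 = 354.34, d_SEIS04 = 138.68 km.
Circle about each station: (x + 136.6)² + (y − 90.5)² = 221.44²; (x + 166.0)² + (y + 135.2)² = 354.34²; (x + 52.5)² + (y − 144.7)² = 138.68².
Subtracting pairs of circle equations eliminates x²+y² and gives linear equations (the radical axes):
-58.8 x − 451.4 y = -57535.93
168.2 x + 108.4 y = 26648.06
Solving the 2×2 system: x ≈ 83.3, y ≈ 116.6 km.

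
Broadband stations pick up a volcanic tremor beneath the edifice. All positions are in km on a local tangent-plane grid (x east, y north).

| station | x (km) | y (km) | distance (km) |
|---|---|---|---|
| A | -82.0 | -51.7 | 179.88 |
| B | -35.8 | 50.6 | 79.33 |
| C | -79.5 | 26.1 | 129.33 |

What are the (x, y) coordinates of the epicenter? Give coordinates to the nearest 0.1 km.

Circle about each station: (x + 82.0)² + (y + 51.7)² = 179.88²; (x + 35.8)² + (y − 50.6)² = 79.33²; (x + 79.5)² + (y − 26.1)² = 129.33².
Subtracting pairs of circle equations eliminates x²+y² and gives linear equations (the radical axes):
92.4 x + 204.6 y = 20508.68
5.0 x + 155.6 y = 13235.14
Solving the 2×2 system: x ≈ 36.2, y ≈ 83.9 km.

(36.2, 83.9)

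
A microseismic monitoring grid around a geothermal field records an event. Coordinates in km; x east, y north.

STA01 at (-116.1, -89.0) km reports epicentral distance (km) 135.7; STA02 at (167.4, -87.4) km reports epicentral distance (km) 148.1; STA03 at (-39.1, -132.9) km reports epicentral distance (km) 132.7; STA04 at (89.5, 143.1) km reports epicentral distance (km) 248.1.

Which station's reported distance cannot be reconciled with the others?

STA03

Solve using three stations at a time. Using STA01, STA02, STA04 (subtract circle equations pairwise → linear system) gives (x, y) ≈ (19.5, -94.9).
Distances from that point to each station vs reported:
  STA01: calculated 135.7 vs reported 135.7 → residual 0.0 km
  STA02: calculated 148.1 vs reported 148.1 → residual 0.0 km
  STA03: calculated 69.8 vs reported 132.7 → residual 62.9 km
  STA04: calculated 248.1 vs reported 248.1 → residual 0.0 km
STA01, STA02, STA04 are mutually consistent (residuals ≈ 0); STA03 is off by 62.9 km.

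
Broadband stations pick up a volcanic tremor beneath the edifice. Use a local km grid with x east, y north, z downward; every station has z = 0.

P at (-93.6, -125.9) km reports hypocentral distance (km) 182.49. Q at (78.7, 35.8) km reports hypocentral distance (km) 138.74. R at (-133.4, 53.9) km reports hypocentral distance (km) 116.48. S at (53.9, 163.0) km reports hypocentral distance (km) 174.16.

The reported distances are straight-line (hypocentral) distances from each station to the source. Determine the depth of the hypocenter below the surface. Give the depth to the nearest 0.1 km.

69.1 km

Each station gives a sphere (x−x_i)² + (y−y_i)² + z² = d_i² (stations at z=0).
Subtracting the P sphere from Q and R: z² cancels, leaving linear equations in x and y:
344.6 x + 323.4 y = -3082.63
-79.6 x + 359.6 y = 15824.01
Solving: x ≈ -41.601, y ≈ 34.796 km (keep extra digits for the depth step; rounded: -41.6, 34.8).
Then from the P sphere: z² = 182.49² − (x + 93.6)² − (y + 125.9)² with x = -41.601, y = 34.796, so z ≈ 69.105 ≈ 69.1 km.
Check against S (with the unrounded solution): distance 174.16 ≈ 174.16 km. ✓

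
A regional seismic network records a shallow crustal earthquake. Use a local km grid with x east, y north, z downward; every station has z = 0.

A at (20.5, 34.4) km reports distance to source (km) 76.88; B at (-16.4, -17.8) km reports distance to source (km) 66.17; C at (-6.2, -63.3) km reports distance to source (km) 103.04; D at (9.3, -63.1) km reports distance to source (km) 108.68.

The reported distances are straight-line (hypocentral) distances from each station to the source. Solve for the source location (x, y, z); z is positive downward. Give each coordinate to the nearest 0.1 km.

Each station gives a sphere (x−x_i)² + (y−y_i)² + z² = d_i² (stations at z=0).
Subtracting the A sphere from B and C: z² cancels, leaving linear equations in x and y:
-73.8 x − 104.4 y = 514.26
-53.4 x − 195.4 y = -2264.99
Solving: x ≈ -38.093, y ≈ 22.002 km (keep extra digits for the depth step; rounded: -38.1, 22.0).
Then from the A sphere: z² = 76.88² − (x − 20.5)² − (y − 34.4)² with x = -38.093, y = 22.002, so z ≈ 48.205 ≈ 48.2 km.
Check against D (with the unrounded solution): distance 108.68 ≈ 108.68 km. ✓

(-38.1, 22.0, 48.2)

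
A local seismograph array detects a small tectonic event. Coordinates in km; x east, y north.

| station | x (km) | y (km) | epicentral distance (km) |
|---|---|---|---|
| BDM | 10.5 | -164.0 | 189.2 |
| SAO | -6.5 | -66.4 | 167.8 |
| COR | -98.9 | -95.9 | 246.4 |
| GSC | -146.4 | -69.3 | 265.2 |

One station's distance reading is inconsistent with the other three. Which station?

BDM

Solve using three stations at a time. Using SAO, COR, GSC (subtract circle equations pairwise → linear system) gives (x, y) ≈ (71.2, 82.7).
Distances from that point to each station vs reported:
  BDM: calculated 254.0 vs reported 189.2 → residual 64.8 km
  SAO: calculated 168.1 vs reported 167.8 → residual 0.3 km
  COR: calculated 246.6 vs reported 246.4 → residual 0.2 km
  GSC: calculated 265.4 vs reported 265.2 → residual 0.2 km
SAO, COR, GSC are mutually consistent (residuals ≈ 0); BDM is off by 64.8 km.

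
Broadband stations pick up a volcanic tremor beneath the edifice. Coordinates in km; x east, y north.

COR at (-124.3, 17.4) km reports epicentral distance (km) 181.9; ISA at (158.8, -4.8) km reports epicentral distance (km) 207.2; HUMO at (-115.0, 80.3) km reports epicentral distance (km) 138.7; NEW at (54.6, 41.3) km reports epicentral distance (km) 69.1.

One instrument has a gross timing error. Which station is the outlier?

Solve using three stations at a time. Using COR, ISA, HUMO (subtract circle equations pairwise → linear system) gives (x, y) ≈ (10.3, 139.7).
Distances from that point to each station vs reported:
  COR: calculated 181.9 vs reported 181.9 → residual 0.0 km
  ISA: calculated 207.2 vs reported 207.2 → residual 0.0 km
  HUMO: calculated 138.7 vs reported 138.7 → residual 0.0 km
  NEW: calculated 107.9 vs reported 69.1 → residual 38.8 km
COR, ISA, HUMO are mutually consistent (residuals ≈ 0); NEW is off by 38.8 km.

NEW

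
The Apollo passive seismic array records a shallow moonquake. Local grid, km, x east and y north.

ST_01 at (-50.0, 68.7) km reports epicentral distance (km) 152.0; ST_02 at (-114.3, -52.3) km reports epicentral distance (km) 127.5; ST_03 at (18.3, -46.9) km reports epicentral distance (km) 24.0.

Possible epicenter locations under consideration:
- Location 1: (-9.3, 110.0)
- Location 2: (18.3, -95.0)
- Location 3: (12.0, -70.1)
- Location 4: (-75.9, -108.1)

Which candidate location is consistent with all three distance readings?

Location 3

For each candidate, compare |candidate − station| to the reported distance:
Location 1: residuals ST_01 94.0, ST_02 65.8, ST_03 135.3 → max 135.3 km
Location 2: residuals ST_01 25.4, ST_02 11.8, ST_03 24.1 → max 25.4 km
Location 3: residuals ST_01 0.0, ST_02 0.0, ST_03 0.0 → max 0.0 km
Location 4: residuals ST_01 26.7, ST_02 59.8, ST_03 88.3 → max 88.3 km
Only Location 3 has all residuals ≈ 0.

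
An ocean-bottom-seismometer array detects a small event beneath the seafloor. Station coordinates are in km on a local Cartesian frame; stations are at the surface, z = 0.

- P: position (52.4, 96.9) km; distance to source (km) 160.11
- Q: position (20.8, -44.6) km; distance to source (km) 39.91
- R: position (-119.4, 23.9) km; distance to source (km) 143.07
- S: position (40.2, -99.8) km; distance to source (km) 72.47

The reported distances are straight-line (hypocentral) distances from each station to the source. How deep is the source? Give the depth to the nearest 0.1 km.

Each station gives a sphere (x−x_i)² + (y−y_i)² + z² = d_i² (stations at z=0).
Subtracting the P sphere from Q and R: z² cancels, leaving linear equations in x and y:
-63.2 x − 283.0 y = 14328.83
-343.6 x − 146.0 y = 7858.39
Solving: x ≈ -1.499, y ≈ -50.297 km (keep extra digits for the depth step; rounded: -1.5, -50.3).
Then from the P sphere: z² = 160.11² − (x − 52.4)² − (y − 96.9)² with x = -1.499, y = -50.297, so z ≈ 32.606 ≈ 32.6 km.

z ≈ 32.6 km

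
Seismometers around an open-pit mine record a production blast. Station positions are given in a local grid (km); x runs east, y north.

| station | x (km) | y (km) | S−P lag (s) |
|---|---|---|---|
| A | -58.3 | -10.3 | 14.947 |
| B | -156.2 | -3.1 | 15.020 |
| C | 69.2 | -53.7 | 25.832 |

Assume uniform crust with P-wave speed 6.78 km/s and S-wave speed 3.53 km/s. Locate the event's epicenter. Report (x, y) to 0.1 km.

Distance from S−P lag: d = Δt · v_P v_S / (v_P − v_S) = Δt · (6.78·3.53)/(6.78−3.53) ≈ 7.3641·Δt.
So d_A = 110.07, d_B = 110.61, d_C = 190.23 km.
Circle about each station: (x + 58.3)² + (y + 10.3)² = 110.07²; (x + 156.2)² + (y + 3.1)² = 110.61²; (x − 69.2)² + (y + 53.7)² = 190.23².
Subtracting the A equation from the B and C equations removes the quadratic terms:
-195.8 x + 14.4 y = 20783.90
255.0 x − 86.8 y = -19904.70
Solving the 2×2 system: x ≈ -113.9, y ≈ -105.3 km.
Check against A (with the unrounded x, y): √((x + 58.3)²+(y + 10.3)²) = 110.04 ≈ 110.07 km. ✓

x ≈ -113.9 km, y ≈ -105.3 km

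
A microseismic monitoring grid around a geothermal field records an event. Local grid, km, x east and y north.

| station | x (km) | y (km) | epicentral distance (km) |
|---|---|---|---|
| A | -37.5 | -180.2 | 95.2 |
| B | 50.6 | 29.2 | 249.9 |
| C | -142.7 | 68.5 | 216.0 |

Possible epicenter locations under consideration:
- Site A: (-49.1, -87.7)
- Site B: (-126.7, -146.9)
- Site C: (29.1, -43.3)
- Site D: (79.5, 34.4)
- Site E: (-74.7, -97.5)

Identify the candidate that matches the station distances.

For each candidate, compare |candidate − station| to the reported distance:
Site A: residuals A 2.0, B 96.3, C 33.9 → max 96.3 km
Site B: residuals A 0.0, B 0.0, C 0.0 → max 0.0 km
Site C: residuals A 57.0, B 174.3, C 11.0 → max 174.3 km
Site D: residuals A 149.2, B 220.5, C 8.8 → max 220.5 km
Site E: residuals A 4.5, B 71.7, C 36.6 → max 71.7 km
Only Site B has all residuals ≈ 0.

Site B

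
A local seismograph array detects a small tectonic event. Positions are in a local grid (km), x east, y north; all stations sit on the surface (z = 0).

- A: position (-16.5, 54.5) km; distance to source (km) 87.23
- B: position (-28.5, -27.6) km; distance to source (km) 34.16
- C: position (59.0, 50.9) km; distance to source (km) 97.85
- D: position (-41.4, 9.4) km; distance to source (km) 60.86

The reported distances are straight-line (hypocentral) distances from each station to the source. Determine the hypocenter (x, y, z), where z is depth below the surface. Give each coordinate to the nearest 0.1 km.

(4.3, -29.7, 9.3)

Each station gives a sphere (x−x_i)² + (y−y_i)² + z² = d_i² (stations at z=0).
Subtracting the A sphere from B and C: z² cancels, leaving linear equations in x and y:
-24.0 x − 164.2 y = 4773.68
151.0 x − 7.2 y = 863.76
Solving: x ≈ 4.304, y ≈ -29.701 km (keep extra digits for the depth step; rounded: 4.3, -29.7).
Then from the A sphere: z² = 87.23² − (x + 16.5)² − (y − 54.5)² with x = 4.304, y = -29.701, so z ≈ 9.298 ≈ 9.3 km.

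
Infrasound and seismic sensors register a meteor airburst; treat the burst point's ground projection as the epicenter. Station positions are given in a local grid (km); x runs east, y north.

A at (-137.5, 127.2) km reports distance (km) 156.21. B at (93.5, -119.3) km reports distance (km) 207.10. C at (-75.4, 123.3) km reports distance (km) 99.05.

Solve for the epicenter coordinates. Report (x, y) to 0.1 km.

Circle about each station: (x + 137.5)² + (y − 127.2)² = 156.21²; (x − 93.5)² + (y + 119.3)² = 207.10²; (x + 75.4)² + (y − 123.3)² = 99.05².
Subtracting the A equation from the B and C equations removes the quadratic terms:
462.0 x − 493.0 y = -30600.20
124.2 x − 7.8 y = 392.62
Solving the 2×2 system: x ≈ 7.5, y ≈ 69.1 km.

7.5 km east, 69.1 km north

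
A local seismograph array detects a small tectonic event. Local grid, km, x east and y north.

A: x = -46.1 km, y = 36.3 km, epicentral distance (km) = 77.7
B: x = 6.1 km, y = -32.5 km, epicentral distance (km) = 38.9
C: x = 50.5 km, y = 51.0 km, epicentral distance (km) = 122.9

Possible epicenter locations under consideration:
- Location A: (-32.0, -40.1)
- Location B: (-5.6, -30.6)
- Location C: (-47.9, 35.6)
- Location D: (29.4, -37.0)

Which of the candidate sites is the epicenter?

Location A

For each candidate, compare |candidate − station| to the reported distance:
Location A: residuals A 0.0, B 0.0, C 0.0 → max 0.0 km
Location B: residuals A 0.5, B 27.0, C 23.9 → max 27.0 km
Location C: residuals A 75.8, B 48.0, C 23.3 → max 75.8 km
Location D: residuals A 27.5, B 15.2, C 32.4 → max 32.4 km
Only Location A has all residuals ≈ 0.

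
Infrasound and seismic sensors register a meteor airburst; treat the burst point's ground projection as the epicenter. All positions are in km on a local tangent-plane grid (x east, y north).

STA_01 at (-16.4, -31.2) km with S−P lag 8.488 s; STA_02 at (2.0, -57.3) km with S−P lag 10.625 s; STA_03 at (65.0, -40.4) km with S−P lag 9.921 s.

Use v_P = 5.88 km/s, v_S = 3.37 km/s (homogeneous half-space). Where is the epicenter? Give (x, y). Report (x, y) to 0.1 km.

x ≈ 21.0 km, y ≈ 24.4 km

Distance from S−P lag: d = Δt · v_P v_S / (v_P − v_S) = Δt · (5.88·3.37)/(5.88−3.37) ≈ 7.8947·Δt.
So d_STA_01 = 67.01, d_STA_02 = 83.88, d_STA_03 = 78.32 km.
Circle about each station: (x + 16.4)² + (y + 31.2)² = 67.01²; (x − 2.0)² + (y + 57.3)² = 83.88²; (x − 65.0)² + (y + 40.4)² = 78.32².
Subtracting pairs of circle equations eliminates x²+y² and gives linear equations (the radical axes):
36.8 x − 52.2 y = -500.62
162.8 x − 18.4 y = 2971.08
Solving the 2×2 system: x ≈ 21.0, y ≈ 24.4 km.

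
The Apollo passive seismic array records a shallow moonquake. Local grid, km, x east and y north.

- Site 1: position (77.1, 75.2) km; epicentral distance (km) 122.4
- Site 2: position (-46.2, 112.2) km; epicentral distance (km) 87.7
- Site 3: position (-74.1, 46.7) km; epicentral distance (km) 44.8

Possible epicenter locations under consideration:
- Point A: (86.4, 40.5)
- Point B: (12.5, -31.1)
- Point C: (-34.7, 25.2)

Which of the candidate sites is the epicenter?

For each candidate, compare |candidate − station| to the reported distance:
Point A: residuals Site 1 86.5, Site 2 63.0, Site 3 115.8 → max 115.8 km
Point B: residuals Site 1 2.0, Site 2 67.2, Site 3 71.6 → max 71.6 km
Point C: residuals Site 1 0.1, Site 2 0.1, Site 3 0.1 → max 0.1 km
Only Point C has all residuals ≈ 0.

Point C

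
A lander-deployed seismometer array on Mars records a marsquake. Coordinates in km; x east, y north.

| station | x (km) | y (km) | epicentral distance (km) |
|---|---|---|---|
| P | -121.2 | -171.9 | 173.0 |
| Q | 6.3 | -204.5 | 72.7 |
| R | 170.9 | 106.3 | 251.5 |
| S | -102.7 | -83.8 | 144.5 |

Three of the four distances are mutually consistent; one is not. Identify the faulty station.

Solve using three stations at a time. Using P, R, S (subtract circle equations pairwise → linear system) gives (x, y) ≈ (39.8, -108.4).
Distances from that point to each station vs reported:
  P: calculated 173.1 vs reported 173.0 → residual 0.1 km
  Q: calculated 101.8 vs reported 72.7 → residual 29.1 km
  R: calculated 251.5 vs reported 251.5 → residual 0.0 km
  S: calculated 144.6 vs reported 144.5 → residual 0.1 km
P, R, S are mutually consistent (residuals ≈ 0); Q is off by 29.1 km.

Q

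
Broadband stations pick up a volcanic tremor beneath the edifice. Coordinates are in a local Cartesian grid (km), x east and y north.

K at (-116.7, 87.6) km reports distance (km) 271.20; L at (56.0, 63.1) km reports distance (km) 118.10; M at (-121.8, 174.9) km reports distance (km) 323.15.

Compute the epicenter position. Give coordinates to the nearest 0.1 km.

(127.1, -31.2)

Circle about each station: (x + 116.7)² + (y − 87.6)² = 271.20²; (x − 56.0)² + (y − 63.1)² = 118.10²; (x + 121.8)² + (y − 174.9)² = 323.15².
Subtracting pairs of circle equations eliminates x²+y² and gives linear equations (the radical axes):
345.4 x − 49.0 y = 45426.79
-10.2 x + 174.6 y = -6743.88
Solving the 2×2 system: x ≈ 127.1, y ≈ -31.2 km.
Check against K (with the unrounded x, y): √((x + 116.7)²+(y − 87.6)²) = 271.20 ≈ 271.20 km. ✓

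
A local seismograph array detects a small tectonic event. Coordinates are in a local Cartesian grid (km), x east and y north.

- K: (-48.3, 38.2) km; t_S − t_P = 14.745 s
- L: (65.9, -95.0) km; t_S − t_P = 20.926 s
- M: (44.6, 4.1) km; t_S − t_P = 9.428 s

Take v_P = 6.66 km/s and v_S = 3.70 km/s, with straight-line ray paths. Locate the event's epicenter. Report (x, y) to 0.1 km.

(67.4, 79.2)

Distance from S−P lag: d = Δt · v_P v_S / (v_P − v_S) = Δt · (6.66·3.70)/(6.66−3.70) ≈ 8.3250·Δt.
So d_K = 122.75, d_L = 174.21, d_M = 78.49 km.
Circle about each station: (x + 48.3)² + (y − 38.2)² = 122.75²; (x − 65.9)² + (y + 95.0)² = 174.21²; (x − 44.6)² + (y − 4.1)² = 78.49².
Subtracting the K equation from the L and M equations removes the quadratic terms:
228.4 x − 266.4 y = -5705.88
185.8 x − 68.2 y = 7120.72
Solving the 2×2 system: x ≈ 67.4, y ≈ 79.2 km.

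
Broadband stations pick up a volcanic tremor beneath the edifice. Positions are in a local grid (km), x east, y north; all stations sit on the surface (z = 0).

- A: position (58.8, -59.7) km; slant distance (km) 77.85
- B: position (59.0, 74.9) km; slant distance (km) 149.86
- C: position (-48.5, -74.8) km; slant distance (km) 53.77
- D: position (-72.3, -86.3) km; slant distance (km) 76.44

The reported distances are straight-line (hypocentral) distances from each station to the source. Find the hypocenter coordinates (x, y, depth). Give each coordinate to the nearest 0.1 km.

(-11.6, -53.2, 32.6)

Each station gives a sphere (x−x_i)² + (y−y_i)² + z² = d_i² (stations at z=0).
Subtracting the A sphere from B and C: z² cancels, leaving linear equations in x and y:
0.4 x + 269.2 y = -14327.92
-214.6 x − 30.2 y = 4095.17
Solving: x ≈ -11.595, y ≈ -53.207 km (keep extra digits for the depth step; rounded: -11.6, -53.2).
Then from the A sphere: z² = 77.85² − (x − 58.8)² − (y + 59.7)² with x = -11.595, y = -53.207, so z ≈ 32.604 ≈ 32.6 km.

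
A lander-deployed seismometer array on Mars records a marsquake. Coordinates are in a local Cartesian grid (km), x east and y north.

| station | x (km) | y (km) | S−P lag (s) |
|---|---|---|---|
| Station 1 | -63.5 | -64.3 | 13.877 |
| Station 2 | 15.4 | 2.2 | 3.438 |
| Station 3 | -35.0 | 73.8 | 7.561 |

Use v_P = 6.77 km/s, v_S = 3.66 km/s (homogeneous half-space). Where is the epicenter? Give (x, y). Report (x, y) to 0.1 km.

(1.0, 25.5)

Distance from S−P lag: d = Δt · v_P v_S / (v_P − v_S) = Δt · (6.77·3.66)/(6.77−3.66) ≈ 7.9673·Δt.
So d_Station 1 = 110.56, d_Station 2 = 27.39, d_Station 3 = 60.24 km.
Circle about each station: (x + 63.5)² + (y + 64.3)² = 110.56²; (x − 15.4)² + (y − 2.2)² = 27.39²; (x + 35.0)² + (y − 73.8)² = 60.24².
Subtracting the Station 1 equation from the Station 2 and Station 3 equations removes the quadratic terms:
157.8 x + 133.0 y = 3548.56
57.0 x + 276.2 y = 7099.36
Solving the 2×2 system: x ≈ 1.0, y ≈ 25.5 km.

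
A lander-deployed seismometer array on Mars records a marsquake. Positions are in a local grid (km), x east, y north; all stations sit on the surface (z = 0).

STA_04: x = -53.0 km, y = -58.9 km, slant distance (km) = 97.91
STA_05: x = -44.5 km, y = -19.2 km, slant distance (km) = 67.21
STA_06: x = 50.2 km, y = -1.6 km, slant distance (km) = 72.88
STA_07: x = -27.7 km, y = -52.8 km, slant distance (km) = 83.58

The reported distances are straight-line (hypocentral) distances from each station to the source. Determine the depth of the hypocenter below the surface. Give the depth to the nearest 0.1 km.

Each station gives a sphere (x−x_i)² + (y−y_i)² + z² = d_i² (stations at z=0).
Subtracting the STA_04 sphere from STA_05 and STA_06: z² cancels, leaving linear equations in x and y:
17.0 x + 79.4 y = 1139.86
206.4 x + 114.6 y = 519.26
Solving: x ≈ -6.191, y ≈ 15.682 km (keep extra digits for the depth step; rounded: -6.2, 15.7).
Then from the STA_04 sphere: z² = 97.91² − (x + 53.0)² − (y + 58.9)² with x = -6.191, y = 15.682, so z ≈ 42.811 ≈ 42.8 km.
Check against STA_07 (with the unrounded solution): distance 83.58 ≈ 83.58 km. ✓

depth ≈ 42.8 km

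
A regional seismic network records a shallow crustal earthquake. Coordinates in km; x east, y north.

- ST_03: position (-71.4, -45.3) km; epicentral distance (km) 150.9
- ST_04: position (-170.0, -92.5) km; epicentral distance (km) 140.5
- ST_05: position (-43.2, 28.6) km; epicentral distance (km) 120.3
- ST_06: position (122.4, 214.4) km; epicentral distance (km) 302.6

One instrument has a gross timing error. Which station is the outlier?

Solve using three stations at a time. Using ST_03, ST_05, ST_06 (subtract circle equations pairwise → linear system) gives (x, y) ≈ (-150.3, 83.3).
Distances from that point to each station vs reported:
  ST_03: calculated 150.9 vs reported 150.9 → residual 0.0 km
  ST_04: calculated 176.9 vs reported 140.5 → residual 36.4 km
  ST_05: calculated 120.3 vs reported 120.3 → residual 0.0 km
  ST_06: calculated 302.6 vs reported 302.6 → residual 0.0 km
ST_03, ST_05, ST_06 are mutually consistent (residuals ≈ 0); ST_04 is off by 36.4 km.

ST_04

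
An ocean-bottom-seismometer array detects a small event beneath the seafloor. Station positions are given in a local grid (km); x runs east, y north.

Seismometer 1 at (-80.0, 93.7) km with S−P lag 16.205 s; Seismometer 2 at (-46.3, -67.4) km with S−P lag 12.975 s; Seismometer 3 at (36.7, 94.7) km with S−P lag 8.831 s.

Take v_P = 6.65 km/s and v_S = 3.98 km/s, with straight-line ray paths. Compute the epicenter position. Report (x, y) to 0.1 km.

Distance from S−P lag: d = Δt · v_P v_S / (v_P − v_S) = Δt · (6.65·3.98)/(6.65−3.98) ≈ 9.9127·Δt.
So d_Seismometer 1 = 160.64, d_Seismometer 2 = 128.62, d_Seismometer 3 = 87.54 km.
Circle about each station: (x + 80.0)² + (y − 93.7)² = 160.64²; (x + 46.3)² + (y + 67.4)² = 128.62²; (x − 36.7)² + (y − 94.7)² = 87.54².
Subtracting pairs of circle equations eliminates x²+y² and gives linear equations (the radical axes):
67.4 x − 322.2 y = 768.87
233.4 x + 2.0 y = 13277.25
Solving the 2×2 system: x ≈ 56.8, y ≈ 9.5 km.

x ≈ 56.8 km, y ≈ 9.5 km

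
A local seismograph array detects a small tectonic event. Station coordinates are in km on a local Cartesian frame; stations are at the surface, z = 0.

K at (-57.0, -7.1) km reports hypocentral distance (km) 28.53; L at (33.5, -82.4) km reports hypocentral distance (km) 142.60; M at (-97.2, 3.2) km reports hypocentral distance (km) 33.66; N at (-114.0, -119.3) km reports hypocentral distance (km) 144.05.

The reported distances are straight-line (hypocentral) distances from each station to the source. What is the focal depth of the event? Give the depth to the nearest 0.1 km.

10.5 km

Each station gives a sphere (x−x_i)² + (y−y_i)² + z² = d_i² (stations at z=0).
Subtracting the K sphere from L and M: z² cancels, leaving linear equations in x and y:
181.0 x − 150.6 y = -14908.20
-80.4 x + 20.6 y = 5839.64
Solving: x ≈ -68.301, y ≈ 16.903 km (keep extra digits for the depth step; rounded: -68.3, 16.9).
Then from the K sphere: z² = 28.53² − (x + 57.0)² − (y + 7.1)² with x = -68.301, y = 16.903, so z ≈ 10.493 ≈ 10.5 km.
Check against N (with the unrounded solution): distance 144.05 ≈ 144.05 km. ✓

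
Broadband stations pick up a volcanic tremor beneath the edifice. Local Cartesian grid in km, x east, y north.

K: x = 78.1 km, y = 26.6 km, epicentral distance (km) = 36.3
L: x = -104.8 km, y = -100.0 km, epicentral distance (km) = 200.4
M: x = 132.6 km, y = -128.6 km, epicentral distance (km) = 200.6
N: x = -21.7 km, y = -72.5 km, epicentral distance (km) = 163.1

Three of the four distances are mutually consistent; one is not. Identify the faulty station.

Solve using three stations at a time. Using K, M, N (subtract circle equations pairwise → linear system) gives (x, y) ≈ (70.4, 62.1).
Distances from that point to each station vs reported:
  K: calculated 36.3 vs reported 36.3 → residual 0.0 km
  L: calculated 238.7 vs reported 200.4 → residual 38.3 km
  M: calculated 200.6 vs reported 200.6 → residual 0.0 km
  N: calculated 163.1 vs reported 163.1 → residual 0.0 km
K, M, N are mutually consistent (residuals ≈ 0); L is off by 38.3 km.

L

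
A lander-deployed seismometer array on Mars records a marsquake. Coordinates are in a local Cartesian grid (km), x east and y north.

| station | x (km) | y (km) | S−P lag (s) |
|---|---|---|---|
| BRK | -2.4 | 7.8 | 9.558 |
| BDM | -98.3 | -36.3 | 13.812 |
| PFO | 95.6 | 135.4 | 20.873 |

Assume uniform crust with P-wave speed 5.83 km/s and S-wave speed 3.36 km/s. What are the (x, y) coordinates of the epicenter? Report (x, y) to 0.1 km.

Distance from S−P lag: d = Δt · v_P v_S / (v_P − v_S) = Δt · (5.83·3.36)/(5.83−3.36) ≈ 7.9307·Δt.
So d_BRK = 75.80, d_BDM = 109.54, d_PFO = 165.54 km.
Circle about each station: (x + 2.4)² + (y − 7.8)² = 75.80²; (x + 98.3)² + (y + 36.3)² = 109.54²; (x − 95.6)² + (y − 135.4)² = 165.54².
Subtracting the BRK equation from the BDM and PFO equations removes the quadratic terms:
-191.8 x − 88.2 y = 4660.61
196.0 x + 255.2 y = 5748.07
Solving the 2×2 system: x ≈ -53.6, y ≈ 63.7 km.

-53.6 km east, 63.7 km north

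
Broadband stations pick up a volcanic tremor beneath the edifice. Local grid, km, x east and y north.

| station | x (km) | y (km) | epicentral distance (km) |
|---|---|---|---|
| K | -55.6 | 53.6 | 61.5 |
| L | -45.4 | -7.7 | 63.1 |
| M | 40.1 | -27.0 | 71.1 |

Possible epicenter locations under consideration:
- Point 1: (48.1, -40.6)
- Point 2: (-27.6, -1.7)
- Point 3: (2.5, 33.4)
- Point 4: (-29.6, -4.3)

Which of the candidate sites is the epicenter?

Point 3

For each candidate, compare |candidate − station| to the reported distance:
Point 1: residuals K 78.6, L 36.0, M 55.3 → max 78.6 km
Point 2: residuals K 0.5, L 44.3, M 1.2 → max 44.3 km
Point 3: residuals K 0.0, L 0.0, M 0.0 → max 0.0 km
Point 4: residuals K 2.0, L 46.9, M 2.2 → max 46.9 km
Only Point 3 has all residuals ≈ 0.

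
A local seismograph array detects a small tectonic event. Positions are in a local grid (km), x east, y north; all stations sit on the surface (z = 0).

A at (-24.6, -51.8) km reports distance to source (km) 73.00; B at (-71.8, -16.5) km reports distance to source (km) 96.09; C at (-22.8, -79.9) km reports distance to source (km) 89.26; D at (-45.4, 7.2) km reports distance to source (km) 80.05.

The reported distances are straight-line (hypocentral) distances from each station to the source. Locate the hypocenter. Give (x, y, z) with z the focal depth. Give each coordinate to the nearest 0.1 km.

(6.0, -17.0, 56.4)

Each station gives a sphere (x−x_i)² + (y−y_i)² + z² = d_i² (stations at z=0).
Subtracting the A sphere from B and C: z² cancels, leaving linear equations in x and y:
-94.4 x + 70.6 y = -1765.20
3.6 x − 56.2 y = 977.10
Solving: x ≈ 5.983, y ≈ -17.003 km (keep extra digits for the depth step; rounded: 6.0, -17.0).
Then from the A sphere: z² = 73.00² − (x + 24.6)² − (y + 51.8)² with x = 5.983, y = -17.003, so z ≈ 56.417 ≈ 56.4 km.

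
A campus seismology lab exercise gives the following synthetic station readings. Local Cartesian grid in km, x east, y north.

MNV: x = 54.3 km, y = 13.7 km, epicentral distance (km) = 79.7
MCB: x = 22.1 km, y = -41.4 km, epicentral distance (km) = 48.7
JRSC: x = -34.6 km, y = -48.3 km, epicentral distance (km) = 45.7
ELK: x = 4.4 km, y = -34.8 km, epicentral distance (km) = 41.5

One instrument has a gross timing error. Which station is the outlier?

Solve using three stations at a time. Using MNV, JRSC, ELK (subtract circle equations pairwise → linear system) gives (x, y) ≈ (-23.4, -4.0).
Distances from that point to each station vs reported:
  MNV: calculated 79.7 vs reported 79.7 → residual 0.0 km
  MCB: calculated 58.9 vs reported 48.7 → residual 10.2 km
  JRSC: calculated 45.7 vs reported 45.7 → residual 0.0 km
  ELK: calculated 41.5 vs reported 41.5 → residual 0.0 km
MNV, JRSC, ELK are mutually consistent (residuals ≈ 0); MCB is off by 10.2 km.

MCB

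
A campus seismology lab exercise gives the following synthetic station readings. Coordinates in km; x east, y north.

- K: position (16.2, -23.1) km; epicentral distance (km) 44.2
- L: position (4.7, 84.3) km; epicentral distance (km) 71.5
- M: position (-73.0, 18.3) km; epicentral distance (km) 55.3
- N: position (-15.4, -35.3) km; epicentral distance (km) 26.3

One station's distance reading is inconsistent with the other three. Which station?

L

Solve using three stations at a time. Using K, M, N (subtract circle equations pairwise → linear system) gives (x, y) ≈ (-26.4, -11.5).
Distances from that point to each station vs reported:
  K: calculated 44.2 vs reported 44.2 → residual 0.0 km
  L: calculated 100.7 vs reported 71.5 → residual 29.2 km
  M: calculated 55.3 vs reported 55.3 → residual 0.0 km
  N: calculated 26.3 vs reported 26.3 → residual 0.0 km
K, M, N are mutually consistent (residuals ≈ 0); L is off by 29.2 km.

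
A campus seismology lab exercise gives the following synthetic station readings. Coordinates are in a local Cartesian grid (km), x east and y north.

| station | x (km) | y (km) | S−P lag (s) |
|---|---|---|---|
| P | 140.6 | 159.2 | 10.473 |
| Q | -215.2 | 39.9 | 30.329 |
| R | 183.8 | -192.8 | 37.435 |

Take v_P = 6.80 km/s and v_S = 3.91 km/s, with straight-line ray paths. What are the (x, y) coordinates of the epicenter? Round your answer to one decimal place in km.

(50.6, 124.8)

Distance from S−P lag: d = Δt · v_P v_S / (v_P − v_S) = Δt · (6.80·3.91)/(6.80−3.91) ≈ 9.2000·Δt.
So d_P = 96.35, d_Q = 279.03, d_R = 344.40 km.
Circle about each station: (x − 140.6)² + (y − 159.2)² = 96.35²; (x + 215.2)² + (y − 39.9)² = 279.03²; (x − 183.8)² + (y + 192.8)² = 344.40².
Subtracting pairs of circle equations eliminates x²+y² and gives linear equations (the radical axes):
-711.6 x − 238.6 y = -65784.37
86.4 x − 704.0 y = -83486.76
Solving the 2×2 system: x ≈ 50.6, y ≈ 124.8 km.
Check against P (with the unrounded x, y): √((x − 140.6)²+(y − 159.2)²) = 96.35 ≈ 96.35 km. ✓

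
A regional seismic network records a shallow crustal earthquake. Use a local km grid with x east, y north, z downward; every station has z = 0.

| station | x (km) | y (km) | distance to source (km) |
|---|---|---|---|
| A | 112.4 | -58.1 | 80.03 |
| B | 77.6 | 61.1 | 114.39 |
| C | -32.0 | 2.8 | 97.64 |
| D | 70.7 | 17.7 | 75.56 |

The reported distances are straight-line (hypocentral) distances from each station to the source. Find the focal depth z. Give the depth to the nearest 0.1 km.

z ≈ 40.3 km

Each station gives a sphere (x−x_i)² + (y−y_i)² + z² = d_i² (stations at z=0).
Subtracting the A sphere from B and C: z² cancels, leaving linear equations in x and y:
-69.6 x + 238.4 y = -12934.67
-288.8 x + 121.8 y = -18106.30
Solving: x ≈ 45.403, y ≈ -41.001 km (keep extra digits for the depth step; rounded: 45.4, -41.0).
Then from the A sphere: z² = 80.03² − (x − 112.4)² − (y + 58.1)² with x = 45.403, y = -41.001, so z ≈ 40.297 ≈ 40.3 km.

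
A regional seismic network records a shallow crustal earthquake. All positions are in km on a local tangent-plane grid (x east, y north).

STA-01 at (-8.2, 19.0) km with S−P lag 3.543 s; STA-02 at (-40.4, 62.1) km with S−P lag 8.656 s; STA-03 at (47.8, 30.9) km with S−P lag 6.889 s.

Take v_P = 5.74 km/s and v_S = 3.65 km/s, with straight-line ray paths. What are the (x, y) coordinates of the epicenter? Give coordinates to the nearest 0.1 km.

Distance from S−P lag: d = Δt · v_P v_S / (v_P − v_S) = Δt · (5.74·3.65)/(5.74−3.65) ≈ 10.0244·Δt.
So d_STA-01 = 35.52, d_STA-02 = 86.77, d_STA-03 = 69.06 km.
Circle about each station: (x + 8.2)² + (y − 19.0)² = 35.52²; (x + 40.4)² + (y − 62.1)² = 86.77²; (x − 47.8)² + (y − 30.9)² = 69.06².
Subtracting the STA-01 equation from the STA-02 and STA-03 equations removes the quadratic terms:
-64.4 x + 86.2 y = -1207.03
112.0 x + 23.8 y = -696.20
Solving the 2×2 system: x ≈ -2.8, y ≈ -16.1 km.

-2.8 km east, -16.1 km north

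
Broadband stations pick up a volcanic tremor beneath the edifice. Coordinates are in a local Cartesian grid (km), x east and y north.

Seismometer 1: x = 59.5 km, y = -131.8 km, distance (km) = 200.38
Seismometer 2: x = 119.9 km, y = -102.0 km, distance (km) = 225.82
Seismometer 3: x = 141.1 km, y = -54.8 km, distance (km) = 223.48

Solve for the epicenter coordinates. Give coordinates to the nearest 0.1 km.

-68.7 km east, 22.2 km north

Circle about each station: (x − 59.5)² + (y + 131.8)² = 200.38²; (x − 119.9)² + (y + 102.0)² = 225.82²; (x − 141.1)² + (y + 54.8)² = 223.48².
Subtracting pairs of circle equations eliminates x²+y² and gives linear equations (the radical axes):
120.8 x + 59.6 y = -6974.01
163.2 x + 154.0 y = -7790.41
Solving the 2×2 system: x ≈ -68.7, y ≈ 22.2 km.
Check against Seismometer 1 (with the unrounded x, y): √((x − 59.5)²+(y + 131.8)²) = 200.37 ≈ 200.38 km. ✓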